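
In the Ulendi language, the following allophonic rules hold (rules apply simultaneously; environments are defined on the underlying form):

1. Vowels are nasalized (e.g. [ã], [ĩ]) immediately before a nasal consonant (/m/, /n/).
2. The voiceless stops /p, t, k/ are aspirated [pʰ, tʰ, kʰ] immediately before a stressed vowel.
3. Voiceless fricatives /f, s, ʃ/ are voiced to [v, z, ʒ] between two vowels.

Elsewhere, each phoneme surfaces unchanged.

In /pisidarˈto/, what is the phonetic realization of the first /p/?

/p/ (word-initial) fails the environment for rule 2, so it stays [p].

[p]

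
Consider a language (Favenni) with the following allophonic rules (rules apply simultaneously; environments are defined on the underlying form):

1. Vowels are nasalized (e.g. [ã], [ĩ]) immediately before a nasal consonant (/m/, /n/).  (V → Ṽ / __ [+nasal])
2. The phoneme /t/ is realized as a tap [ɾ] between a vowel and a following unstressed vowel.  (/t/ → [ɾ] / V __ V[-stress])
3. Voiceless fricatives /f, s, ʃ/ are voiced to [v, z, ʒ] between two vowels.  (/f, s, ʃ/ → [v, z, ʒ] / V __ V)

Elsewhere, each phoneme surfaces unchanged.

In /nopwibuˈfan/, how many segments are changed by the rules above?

2

Segments that undergo a rule: /f/ → [v] (rule 3); /a/ → [ã] (rule 1).
All other segments surface unchanged.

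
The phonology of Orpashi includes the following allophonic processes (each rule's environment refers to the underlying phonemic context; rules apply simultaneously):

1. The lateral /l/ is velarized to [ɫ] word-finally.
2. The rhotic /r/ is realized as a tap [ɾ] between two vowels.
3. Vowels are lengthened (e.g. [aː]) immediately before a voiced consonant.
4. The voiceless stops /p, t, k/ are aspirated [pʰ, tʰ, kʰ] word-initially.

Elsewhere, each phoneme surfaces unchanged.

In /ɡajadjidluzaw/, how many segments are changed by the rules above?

Segments that undergo a rule: /a/ → [aː] (rule 3); /a/ → [aː] (rule 3); /i/ → [iː] (rule 3); /u/ → [uː] (rule 3); /a/ → [aː] (rule 3).
All other segments surface unchanged.

5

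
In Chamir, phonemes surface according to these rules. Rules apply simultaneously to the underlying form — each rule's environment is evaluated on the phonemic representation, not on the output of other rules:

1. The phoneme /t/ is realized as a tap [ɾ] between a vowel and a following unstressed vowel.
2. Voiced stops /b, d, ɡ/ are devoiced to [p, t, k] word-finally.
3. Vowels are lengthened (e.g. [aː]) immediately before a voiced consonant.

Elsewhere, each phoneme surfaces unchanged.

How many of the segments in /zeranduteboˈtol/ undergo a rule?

Segments that undergo a rule: /e/ → [eː] (rule 3); /a/ → [aː] (rule 3); /t/ → [ɾ] (rule 1); /e/ → [eː] (rule 3); /o/ → [oː] (rule 3).
All other segments surface unchanged.

5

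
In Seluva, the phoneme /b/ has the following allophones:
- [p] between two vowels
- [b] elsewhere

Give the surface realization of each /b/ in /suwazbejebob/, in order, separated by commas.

Occurrence 1 (position 6): no conditioning environment matches → elsewhere allophone [b].
Occurrence 2 (position 10): between two vowels → [p].
Occurrence 3 (position 12): no conditioning environment matches → elsewhere allophone [b].

[b], [p], [b]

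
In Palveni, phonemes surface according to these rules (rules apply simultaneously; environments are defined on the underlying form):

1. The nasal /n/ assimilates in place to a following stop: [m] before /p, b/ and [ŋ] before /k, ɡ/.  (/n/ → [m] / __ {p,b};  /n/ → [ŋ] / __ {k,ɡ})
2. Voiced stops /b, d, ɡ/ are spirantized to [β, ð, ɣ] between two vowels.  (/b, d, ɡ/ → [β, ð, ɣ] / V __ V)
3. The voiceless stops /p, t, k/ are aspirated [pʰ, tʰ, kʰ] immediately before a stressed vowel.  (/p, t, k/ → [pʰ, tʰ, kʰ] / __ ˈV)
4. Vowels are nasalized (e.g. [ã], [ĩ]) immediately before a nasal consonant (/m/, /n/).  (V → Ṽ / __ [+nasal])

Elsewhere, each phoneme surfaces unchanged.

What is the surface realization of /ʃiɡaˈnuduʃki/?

[ʃiɣãˈnuðuʃki]

/i/ (between /ʃ/ and /ɡ/) fails the environment for rule 4, so it stays [i].
/ɡ/ (between /i/ and /a/) occurs between two vowels → [ɣ] by rule 2.
/a/ (between /ɡ/ and /n/): before a nasal consonant, so rule 4 applies → [ã].
/n/ (between /a/ and /u/) fails the environment for rule 1, so it stays [n].
/u/ (between /n/ and /d/) fails the environment for rule 4, so it stays [u].
/d/ meets the environment for rule 2 (between two vowels) → [ð].
/u/ (between /d/ and /ʃ/) is in the target of rule 4 but the environment (before a nasal consonant) is not met → [u].
/k/ (between /ʃ/ and /i/) fails the environment for rule 3, so it stays [k].
/i/ (word-final): rule 4 targets it, but not before a nasal consonant → unchanged [i].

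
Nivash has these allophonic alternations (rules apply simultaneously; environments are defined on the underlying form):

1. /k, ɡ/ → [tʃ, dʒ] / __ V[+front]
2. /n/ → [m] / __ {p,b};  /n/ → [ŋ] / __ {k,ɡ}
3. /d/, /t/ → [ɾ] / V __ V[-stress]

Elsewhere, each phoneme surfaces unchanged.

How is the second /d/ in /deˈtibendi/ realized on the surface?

/d/ — between /n/ and /i/; rule 3 does not apply here → [d].

[d]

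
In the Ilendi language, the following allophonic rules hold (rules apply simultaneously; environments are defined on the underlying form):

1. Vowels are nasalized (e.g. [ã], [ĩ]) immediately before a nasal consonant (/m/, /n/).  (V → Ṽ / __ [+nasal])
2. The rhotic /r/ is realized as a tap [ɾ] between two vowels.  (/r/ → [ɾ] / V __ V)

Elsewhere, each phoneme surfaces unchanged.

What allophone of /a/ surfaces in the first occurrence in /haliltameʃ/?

[a]

/a/ (between /h/ and /l/) is in the target of rule 1 but the environment (before a nasal consonant) is not met → [a].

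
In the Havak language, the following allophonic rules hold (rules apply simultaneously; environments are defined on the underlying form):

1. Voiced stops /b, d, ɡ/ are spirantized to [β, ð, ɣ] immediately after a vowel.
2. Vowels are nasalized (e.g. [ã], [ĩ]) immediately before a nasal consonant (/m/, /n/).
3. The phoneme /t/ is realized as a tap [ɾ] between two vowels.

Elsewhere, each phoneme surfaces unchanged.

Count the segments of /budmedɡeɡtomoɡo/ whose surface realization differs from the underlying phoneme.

Segments that undergo a rule: /d/ → [ð] (rule 1); /d/ → [ð] (rule 1); /ɡ/ → [ɣ] (rule 1); /o/ → [õ] (rule 2); /ɡ/ → [ɣ] (rule 1).
All other segments surface unchanged.

5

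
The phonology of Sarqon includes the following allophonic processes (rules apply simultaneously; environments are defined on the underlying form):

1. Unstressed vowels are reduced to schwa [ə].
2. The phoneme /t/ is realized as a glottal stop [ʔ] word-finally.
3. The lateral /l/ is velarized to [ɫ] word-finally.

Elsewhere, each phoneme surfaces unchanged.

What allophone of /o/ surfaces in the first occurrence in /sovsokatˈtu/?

[ə]

/o/ meets the environment for rule 1 (in an unstressed syllable) → [ə].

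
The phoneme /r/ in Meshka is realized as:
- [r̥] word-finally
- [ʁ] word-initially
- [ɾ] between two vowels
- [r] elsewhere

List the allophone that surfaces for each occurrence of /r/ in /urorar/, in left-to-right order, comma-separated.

[ɾ], [ɾ], [r̥]

Occurrence 1 (position 2): between two vowels → [ɾ].
Occurrence 2 (position 4): between two vowels → [ɾ].
Occurrence 3 (position 6): word-finally → [r̥].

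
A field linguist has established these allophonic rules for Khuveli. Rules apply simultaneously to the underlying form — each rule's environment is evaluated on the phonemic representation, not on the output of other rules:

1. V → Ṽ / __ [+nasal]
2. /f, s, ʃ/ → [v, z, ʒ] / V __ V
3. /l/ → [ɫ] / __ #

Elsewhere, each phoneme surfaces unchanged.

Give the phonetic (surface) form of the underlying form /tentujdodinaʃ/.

[tẽntujdodĩnaʃ]

/e/ (between /t/ and /n/) occurs before a nasal consonant → [ẽ] by rule 1.
/u/ — between /t/ and /j/; rule 1 does not apply here → [u].
/o/ (between /d/ and /d/) is in the target of rule 1 but the environment (before a nasal consonant) is not met → [o].
Rule 1 applies to /i/ (between /d/ and /n/: before a nasal consonant) → [ĩ].
/a/ (between /n/ and /ʃ/) is in the target of rule 1 but the environment (before a nasal consonant) is not met → [a].
/ʃ/ (word-final) fails the environment for rule 2, so it stays [ʃ].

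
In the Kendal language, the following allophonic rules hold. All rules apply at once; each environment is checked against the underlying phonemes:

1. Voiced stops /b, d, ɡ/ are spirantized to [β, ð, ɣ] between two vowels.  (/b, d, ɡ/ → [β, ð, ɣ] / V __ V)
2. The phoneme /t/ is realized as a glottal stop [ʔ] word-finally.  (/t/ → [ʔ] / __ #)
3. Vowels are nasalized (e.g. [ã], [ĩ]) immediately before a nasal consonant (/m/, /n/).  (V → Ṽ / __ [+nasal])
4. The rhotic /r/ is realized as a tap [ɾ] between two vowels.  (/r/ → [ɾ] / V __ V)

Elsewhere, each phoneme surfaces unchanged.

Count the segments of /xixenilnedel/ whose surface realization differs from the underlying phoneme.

Segments that undergo a rule: /e/ → [ẽ] (rule 3); /d/ → [ð] (rule 1).
All other segments surface unchanged.

2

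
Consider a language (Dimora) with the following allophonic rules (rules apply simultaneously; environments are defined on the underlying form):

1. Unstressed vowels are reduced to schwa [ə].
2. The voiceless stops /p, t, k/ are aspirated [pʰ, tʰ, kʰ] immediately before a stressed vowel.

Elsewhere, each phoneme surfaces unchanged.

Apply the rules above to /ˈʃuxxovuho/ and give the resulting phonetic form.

[ˈʃuxxəvəhə]

/ʃ/ — not in any rule's target class → [ʃ].
/u/ (between /ʃ/ and /x/) fails the environment for rule 1, so it stays [u].
/x/ stays [x].
/x/ stays [x].
Rule 1 applies to /o/ (between /x/ and /v/: in an unstressed syllable) → [ə].
/v/ (between /o/ and /u/): no rule targets it → [v].
/u/ (between /v/ and /h/): in an unstressed syllable, so rule 1 applies → [ə].
/h/ (between /u/ and /o/) is unaffected → [h].
/o/ — word-final, in an unstressed syllable — surfaces as [ə] (rule 1).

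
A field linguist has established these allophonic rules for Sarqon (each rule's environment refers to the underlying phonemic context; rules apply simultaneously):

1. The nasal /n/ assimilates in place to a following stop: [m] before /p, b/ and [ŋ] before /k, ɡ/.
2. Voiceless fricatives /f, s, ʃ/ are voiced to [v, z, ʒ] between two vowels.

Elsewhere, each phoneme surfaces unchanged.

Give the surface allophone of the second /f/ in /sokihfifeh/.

[v]

/f/ meets the environment for rule 2 (between two vowels) → [v].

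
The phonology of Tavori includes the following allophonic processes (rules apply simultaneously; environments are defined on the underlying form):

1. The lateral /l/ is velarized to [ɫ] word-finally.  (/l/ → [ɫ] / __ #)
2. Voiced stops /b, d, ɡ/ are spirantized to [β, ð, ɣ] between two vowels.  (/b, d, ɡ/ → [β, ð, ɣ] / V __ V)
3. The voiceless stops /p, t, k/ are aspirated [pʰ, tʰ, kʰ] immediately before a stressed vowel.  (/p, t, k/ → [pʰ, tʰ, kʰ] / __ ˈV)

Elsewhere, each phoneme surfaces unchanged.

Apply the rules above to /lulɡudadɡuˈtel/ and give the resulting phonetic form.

[lulɡuðadɡuˈtʰeɫ]

/l/ (word-initial) is in the target of rule 1 but the environment (word-finally) is not met → [l].
/u/ (between /l/ and /l/) is unaffected → [u].
/l/ — between /u/ and /ɡ/; rule 1 does not apply here → [l].
/ɡ/ (between /l/ and /u/) is in the target of rule 2 but the environment (between two vowels) is not met → [ɡ].
/u/ — not in any rule's target class → [u].
/d/ meets the environment for rule 2 (between two vowels) → [ð].
/a/ — not in any rule's target class → [a].
/d/ (between /a/ and /ɡ/) is in the target of rule 2 but the environment (between two vowels) is not met → [d].
/ɡ/ — between /d/ and /u/; rule 2 does not apply here → [ɡ].
/u/ (between /ɡ/ and /t/) is unaffected → [u].
/t/ meets the environment for rule 3 (immediately before a stressed vowel) → [tʰ].
/e/ — not in any rule's target class → [e].
/l/ — word-final, word-finally — surfaces as [ɫ] (rule 1).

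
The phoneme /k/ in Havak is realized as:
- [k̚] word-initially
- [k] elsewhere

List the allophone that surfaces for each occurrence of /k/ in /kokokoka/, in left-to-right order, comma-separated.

[k̚], [k], [k], [k]

Occurrence 1 (position 1): word-initially → [k̚].
Occurrence 2 (position 3): no conditioning environment matches → elsewhere allophone [k].
Occurrence 3 (position 5): no conditioning environment matches → elsewhere allophone [k].
Occurrence 4 (position 7): no conditioning environment matches → elsewhere allophone [k].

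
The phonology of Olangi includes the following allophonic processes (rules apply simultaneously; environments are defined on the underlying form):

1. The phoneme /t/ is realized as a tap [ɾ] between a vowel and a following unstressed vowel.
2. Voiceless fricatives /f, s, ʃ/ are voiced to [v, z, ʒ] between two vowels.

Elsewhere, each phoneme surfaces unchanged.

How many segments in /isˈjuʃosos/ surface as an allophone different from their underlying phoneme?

2

Segments that undergo a rule: /ʃ/ → [ʒ] (rule 2); /s/ → [z] (rule 2).
All other segments surface unchanged.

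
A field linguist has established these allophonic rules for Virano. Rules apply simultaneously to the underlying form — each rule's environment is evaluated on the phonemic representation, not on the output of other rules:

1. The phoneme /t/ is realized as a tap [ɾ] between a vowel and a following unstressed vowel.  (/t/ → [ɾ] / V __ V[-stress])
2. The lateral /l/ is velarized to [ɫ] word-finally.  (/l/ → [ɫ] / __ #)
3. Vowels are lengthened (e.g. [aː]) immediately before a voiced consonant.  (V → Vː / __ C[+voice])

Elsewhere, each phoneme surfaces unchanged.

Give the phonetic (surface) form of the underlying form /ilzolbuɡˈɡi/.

/i/ (word-initial) occurs before a voiced consonant → [iː] by rule 3.
/l/ (between /i/ and /z/) is in the target of rule 2 but the environment (word-finally) is not met → [l].
/o/ — between /z/ and /l/, before a voiced consonant — surfaces as [oː] (rule 3).
/l/ (between /o/ and /b/): rule 2 targets it, but not word-finally → unchanged [l].
Rule 3 applies to /u/ (between /b/ and /ɡ/: before a voiced consonant) → [uː].
/i/ — word-final; rule 3 does not apply here → [i].

[iːlzoːlbuːɡˈɡi]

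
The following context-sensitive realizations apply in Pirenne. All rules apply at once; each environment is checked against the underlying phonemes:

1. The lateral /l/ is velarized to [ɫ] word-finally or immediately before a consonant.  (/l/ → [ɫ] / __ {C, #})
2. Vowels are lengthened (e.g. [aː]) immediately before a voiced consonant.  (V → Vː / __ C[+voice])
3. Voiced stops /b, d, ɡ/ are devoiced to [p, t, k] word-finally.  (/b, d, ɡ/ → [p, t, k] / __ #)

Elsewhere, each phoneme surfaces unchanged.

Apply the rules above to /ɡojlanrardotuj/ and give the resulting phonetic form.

/ɡ/ (word-initial) is in the target of rule 3 but the environment (word-finally) is not met → [ɡ].
Rule 2 applies to /o/ (between /ɡ/ and /j/: before a voiced consonant) → [oː].
/j/ stays [j].
/l/ (between /j/ and /a/): rule 1 targets it, but not word-finally or immediately before a consonant → unchanged [l].
/a/ (between /l/ and /n/) occurs before a voiced consonant → [aː] by rule 2.
/n/ stays [n].
/r/ — not in any rule's target class → [r].
/a/ (between /r/ and /r/) occurs before a voiced consonant → [aː] by rule 2.
/r/ — not in any rule's target class → [r].
/d/ (between /r/ and /o/): rule 3 targets it, but not word-finally → unchanged [d].
/o/ — between /d/ and /t/; rule 2 does not apply here → [o].
/t/ — not in any rule's target class → [t].
/u/ meets the environment for rule 2 (before a voiced consonant) → [uː].
/j/ stays [j].

[ɡoːjlaːnraːrdotuːj]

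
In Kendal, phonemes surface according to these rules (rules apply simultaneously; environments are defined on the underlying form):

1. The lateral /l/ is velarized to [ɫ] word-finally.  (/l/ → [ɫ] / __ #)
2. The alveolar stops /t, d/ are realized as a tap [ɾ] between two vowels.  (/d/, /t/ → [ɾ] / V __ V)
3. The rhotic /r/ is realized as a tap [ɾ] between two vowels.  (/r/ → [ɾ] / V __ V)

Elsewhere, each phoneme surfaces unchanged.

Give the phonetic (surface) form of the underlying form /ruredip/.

[ruɾeɾip]

/r/ (word-initial): rule 3 targets it, but not between two vowels → unchanged [r].
/u/ — not in any rule's target class → [u].
/r/ (between /u/ and /e/): between two vowels, so rule 3 applies → [ɾ].
/e/ stays [e].
/d/ (between /e/ and /i/) occurs between two vowels → [ɾ] by rule 2.
/i/ — not in any rule's target class → [i].
/p/ (word-final): no rule targets it → [p].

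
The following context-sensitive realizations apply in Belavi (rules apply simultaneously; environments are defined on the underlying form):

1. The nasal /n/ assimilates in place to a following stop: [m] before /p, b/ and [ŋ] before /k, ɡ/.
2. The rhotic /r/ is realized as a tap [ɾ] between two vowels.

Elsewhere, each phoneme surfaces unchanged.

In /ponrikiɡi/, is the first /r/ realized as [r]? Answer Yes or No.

Yes

/r/ (between /n/ and /i/) is in the target of rule 2 but the environment (between two vowels) is not met → [r].
The actual realization is [r], which matches [r].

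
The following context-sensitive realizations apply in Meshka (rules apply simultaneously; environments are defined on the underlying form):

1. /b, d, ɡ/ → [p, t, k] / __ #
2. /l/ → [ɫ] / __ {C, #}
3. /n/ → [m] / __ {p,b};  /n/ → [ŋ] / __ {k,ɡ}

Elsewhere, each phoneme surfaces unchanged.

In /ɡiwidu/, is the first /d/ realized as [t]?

No

/d/ (between /i/ and /u/) fails the environment for rule 1, so it stays [d].
The actual realization is [d], not [t].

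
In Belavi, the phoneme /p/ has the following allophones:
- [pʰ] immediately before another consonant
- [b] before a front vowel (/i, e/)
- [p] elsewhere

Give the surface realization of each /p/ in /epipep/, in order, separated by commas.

[b], [b], [p]

Occurrence 1 (position 2): before a front vowel (/i, e/) → [b].
Occurrence 2 (position 4): before a front vowel (/i, e/) → [b].
Occurrence 3 (position 6): no conditioning environment matches → elsewhere allophone [p].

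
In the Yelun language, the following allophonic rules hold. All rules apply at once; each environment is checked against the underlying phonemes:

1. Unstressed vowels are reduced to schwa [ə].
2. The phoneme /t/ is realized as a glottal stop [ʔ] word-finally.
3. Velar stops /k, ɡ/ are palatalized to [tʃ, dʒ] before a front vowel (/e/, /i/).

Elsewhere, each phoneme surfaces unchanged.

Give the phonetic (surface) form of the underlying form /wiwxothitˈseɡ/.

/w/ (word-initial): no rule targets it → [w].
/i/ — between /w/ and /w/, in an unstressed syllable — surfaces as [ə] (rule 1).
/w/ — not in any rule's target class → [w].
/x/ (between /w/ and /o/): no rule targets it → [x].
/o/ (between /x/ and /t/) occurs in an unstressed syllable → [ə] by rule 1.
/t/ (between /o/ and /h/) is in the target of rule 2 but the environment (word-finally) is not met → [t].
/h/ (between /t/ and /i/) is unaffected → [h].
/i/ meets the environment for rule 1 (in an unstressed syllable) → [ə].
/t/ (between /i/ and /s/) is in the target of rule 2 but the environment (word-finally) is not met → [t].
/s/ — not in any rule's target class → [s].
/e/ (between /s/ and /ɡ/) is in the target of rule 1 but the environment (in an unstressed syllable) is not met → [e].
/ɡ/ (word-final) is in the target of rule 3 but the environment (before a front vowel) is not met → [ɡ].

[wəwxəthətˈseɡ]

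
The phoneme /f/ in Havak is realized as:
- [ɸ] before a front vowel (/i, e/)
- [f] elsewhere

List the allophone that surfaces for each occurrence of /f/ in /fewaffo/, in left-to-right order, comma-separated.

Occurrence 1 (position 1): before a front vowel (/i, e/) → [ɸ].
Occurrence 2 (position 5): no conditioning environment matches → elsewhere allophone [f].
Occurrence 3 (position 6): no conditioning environment matches → elsewhere allophone [f].

[ɸ], [f], [f]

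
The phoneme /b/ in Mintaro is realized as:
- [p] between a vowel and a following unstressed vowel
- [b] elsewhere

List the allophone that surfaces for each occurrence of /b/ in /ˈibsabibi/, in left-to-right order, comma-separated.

Occurrence 1 (position 2): no conditioning environment matches → elsewhere allophone [b].
Occurrence 2 (position 5): between a vowel and a following unstressed vowel → [p].
Occurrence 3 (position 7): between a vowel and a following unstressed vowel → [p].

[b], [p], [p]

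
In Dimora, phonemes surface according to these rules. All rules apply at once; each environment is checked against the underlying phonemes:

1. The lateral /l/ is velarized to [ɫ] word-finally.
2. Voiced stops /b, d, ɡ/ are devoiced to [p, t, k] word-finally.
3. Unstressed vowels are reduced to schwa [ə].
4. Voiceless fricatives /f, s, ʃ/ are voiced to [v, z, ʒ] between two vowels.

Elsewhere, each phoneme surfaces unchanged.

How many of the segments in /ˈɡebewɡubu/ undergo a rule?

3

Segments that undergo a rule: /e/ → [ə] (rule 3); /u/ → [ə] (rule 3); /u/ → [ə] (rule 3).
All other segments surface unchanged.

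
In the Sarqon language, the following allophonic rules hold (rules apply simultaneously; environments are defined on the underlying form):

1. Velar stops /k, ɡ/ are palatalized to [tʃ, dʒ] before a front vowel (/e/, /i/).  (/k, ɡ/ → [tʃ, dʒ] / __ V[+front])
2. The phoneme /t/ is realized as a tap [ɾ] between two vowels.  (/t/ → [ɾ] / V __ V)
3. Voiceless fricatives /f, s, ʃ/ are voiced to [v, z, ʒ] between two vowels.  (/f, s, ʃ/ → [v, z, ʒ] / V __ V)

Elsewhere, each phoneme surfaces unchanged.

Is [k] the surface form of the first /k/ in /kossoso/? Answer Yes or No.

/k/ — word-initial; rule 1 does not apply here → [k].
The actual realization is [k], which matches [k].

Yes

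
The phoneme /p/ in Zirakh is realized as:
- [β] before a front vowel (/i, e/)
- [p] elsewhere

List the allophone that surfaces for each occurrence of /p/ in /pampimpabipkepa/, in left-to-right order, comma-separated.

Occurrence 1 (position 1): no conditioning environment matches → elsewhere allophone [p].
Occurrence 2 (position 4): before a front vowel (/i, e/) → [β].
Occurrence 3 (position 7): no conditioning environment matches → elsewhere allophone [p].
Occurrence 4 (position 11): no conditioning environment matches → elsewhere allophone [p].
Occurrence 5 (position 14): no conditioning environment matches → elsewhere allophone [p].

[p], [β], [p], [p], [p]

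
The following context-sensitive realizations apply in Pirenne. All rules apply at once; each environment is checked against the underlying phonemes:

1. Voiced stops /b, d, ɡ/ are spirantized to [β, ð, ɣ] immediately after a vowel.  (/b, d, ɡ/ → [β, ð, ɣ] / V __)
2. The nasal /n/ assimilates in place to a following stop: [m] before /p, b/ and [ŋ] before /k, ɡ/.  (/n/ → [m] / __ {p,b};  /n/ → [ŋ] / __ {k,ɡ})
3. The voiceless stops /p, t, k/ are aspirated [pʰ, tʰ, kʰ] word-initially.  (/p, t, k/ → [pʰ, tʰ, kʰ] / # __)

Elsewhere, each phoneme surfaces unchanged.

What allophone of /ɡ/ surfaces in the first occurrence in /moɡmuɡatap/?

/ɡ/ — between /o/ and /m/, immediately after a vowel — surfaces as [ɣ] (rule 1).

[ɣ]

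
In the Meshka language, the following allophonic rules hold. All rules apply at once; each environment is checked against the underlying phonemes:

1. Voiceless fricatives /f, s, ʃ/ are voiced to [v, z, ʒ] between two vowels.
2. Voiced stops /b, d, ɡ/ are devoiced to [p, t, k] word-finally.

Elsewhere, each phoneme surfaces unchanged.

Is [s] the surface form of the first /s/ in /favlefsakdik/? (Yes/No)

Yes

/s/ (between /f/ and /a/): rule 1 targets it, but not between two vowels → unchanged [s].
The actual realization is [s], which matches [s].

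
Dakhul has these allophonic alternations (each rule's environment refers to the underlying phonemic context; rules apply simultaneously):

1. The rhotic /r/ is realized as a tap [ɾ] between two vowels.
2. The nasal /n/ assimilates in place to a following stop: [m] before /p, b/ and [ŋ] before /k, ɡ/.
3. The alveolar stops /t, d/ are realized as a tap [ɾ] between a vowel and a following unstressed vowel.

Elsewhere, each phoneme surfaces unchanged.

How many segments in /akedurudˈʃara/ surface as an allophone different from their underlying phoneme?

Segments that undergo a rule: /d/ → [ɾ] (rule 3); /r/ → [ɾ] (rule 1); /r/ → [ɾ] (rule 1).
All other segments surface unchanged.

3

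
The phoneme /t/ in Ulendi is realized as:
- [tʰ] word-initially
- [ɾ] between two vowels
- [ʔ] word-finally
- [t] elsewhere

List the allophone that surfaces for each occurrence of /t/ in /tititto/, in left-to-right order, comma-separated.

[tʰ], [ɾ], [t], [t]

Occurrence 1 (position 1): word-initially → [tʰ].
Occurrence 2 (position 3): between two vowels → [ɾ].
Occurrence 3 (position 5): no conditioning environment matches → elsewhere allophone [t].
Occurrence 4 (position 6): no conditioning environment matches → elsewhere allophone [t].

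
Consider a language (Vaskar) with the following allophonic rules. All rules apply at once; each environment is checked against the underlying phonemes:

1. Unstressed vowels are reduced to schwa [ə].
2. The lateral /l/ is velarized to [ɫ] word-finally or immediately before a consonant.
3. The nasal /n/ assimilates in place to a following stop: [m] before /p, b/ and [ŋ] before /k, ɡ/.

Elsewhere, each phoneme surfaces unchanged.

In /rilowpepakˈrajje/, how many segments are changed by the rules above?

Segments that undergo a rule: /i/ → [ə] (rule 1); /o/ → [ə] (rule 1); /e/ → [ə] (rule 1); /a/ → [ə] (rule 1); /e/ → [ə] (rule 1).
All other segments surface unchanged.

5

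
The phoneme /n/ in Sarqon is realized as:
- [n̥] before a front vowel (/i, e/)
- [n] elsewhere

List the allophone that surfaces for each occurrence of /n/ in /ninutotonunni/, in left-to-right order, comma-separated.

[n̥], [n], [n], [n], [n̥]

Occurrence 1 (position 1): before a front vowel (/i, e/) → [n̥].
Occurrence 2 (position 3): no conditioning environment matches → elsewhere allophone [n].
Occurrence 3 (position 9): no conditioning environment matches → elsewhere allophone [n].
Occurrence 4 (position 11): no conditioning environment matches → elsewhere allophone [n].
Occurrence 5 (position 12): before a front vowel (/i, e/) → [n̥].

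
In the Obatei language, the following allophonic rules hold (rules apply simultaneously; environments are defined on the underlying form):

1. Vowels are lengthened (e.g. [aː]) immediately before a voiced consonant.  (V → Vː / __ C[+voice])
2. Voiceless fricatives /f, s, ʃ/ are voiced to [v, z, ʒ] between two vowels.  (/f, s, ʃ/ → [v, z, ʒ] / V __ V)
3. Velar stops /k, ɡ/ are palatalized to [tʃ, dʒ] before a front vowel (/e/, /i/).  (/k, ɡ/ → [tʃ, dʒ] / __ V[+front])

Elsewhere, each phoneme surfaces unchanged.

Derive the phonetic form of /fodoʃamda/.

/f/ (word-initial) fails the environment for rule 2, so it stays [f].
/o/ — between /f/ and /d/, before a voiced consonant — surfaces as [oː] (rule 1).
/d/ stays [d].
/o/ (between /d/ and /ʃ/) is in the target of rule 1 but the environment (before a voiced consonant) is not met → [o].
/ʃ/ (between /o/ and /a/) occurs between two vowels → [ʒ] by rule 2.
/a/ meets the environment for rule 1 (before a voiced consonant) → [aː].
/m/ — not in any rule's target class → [m].
/d/ (between /m/ and /a/): no rule targets it → [d].
/a/ — word-final; rule 1 does not apply here → [a].

[foːdoʒaːmda]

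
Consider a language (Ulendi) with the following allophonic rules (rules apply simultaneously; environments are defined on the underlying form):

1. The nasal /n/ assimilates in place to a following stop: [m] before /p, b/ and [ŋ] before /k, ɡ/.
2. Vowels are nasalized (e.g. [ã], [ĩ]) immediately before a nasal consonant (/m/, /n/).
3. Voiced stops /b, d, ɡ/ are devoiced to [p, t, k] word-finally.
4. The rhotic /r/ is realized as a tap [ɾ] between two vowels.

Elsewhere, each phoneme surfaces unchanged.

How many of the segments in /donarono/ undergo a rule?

3

Segments that undergo a rule: /o/ → [õ] (rule 2); /r/ → [ɾ] (rule 4); /o/ → [õ] (rule 2).
All other segments surface unchanged.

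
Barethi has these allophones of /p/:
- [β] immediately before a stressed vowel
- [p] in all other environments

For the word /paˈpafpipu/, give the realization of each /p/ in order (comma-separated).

Occurrence 1 (position 1): no conditioning environment matches → elsewhere allophone [p].
Occurrence 2 (position 3): immediately before a stressed vowel → [β].
Occurrence 3 (position 6): no conditioning environment matches → elsewhere allophone [p].
Occurrence 4 (position 8): no conditioning environment matches → elsewhere allophone [p].

[p], [β], [p], [p]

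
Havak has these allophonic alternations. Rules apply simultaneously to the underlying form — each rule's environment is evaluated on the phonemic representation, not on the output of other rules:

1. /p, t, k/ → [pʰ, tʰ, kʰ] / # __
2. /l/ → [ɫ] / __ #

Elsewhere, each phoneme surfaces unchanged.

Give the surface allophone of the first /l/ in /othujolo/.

/l/ — between /o/ and /o/; rule 2 does not apply here → [l].

[l]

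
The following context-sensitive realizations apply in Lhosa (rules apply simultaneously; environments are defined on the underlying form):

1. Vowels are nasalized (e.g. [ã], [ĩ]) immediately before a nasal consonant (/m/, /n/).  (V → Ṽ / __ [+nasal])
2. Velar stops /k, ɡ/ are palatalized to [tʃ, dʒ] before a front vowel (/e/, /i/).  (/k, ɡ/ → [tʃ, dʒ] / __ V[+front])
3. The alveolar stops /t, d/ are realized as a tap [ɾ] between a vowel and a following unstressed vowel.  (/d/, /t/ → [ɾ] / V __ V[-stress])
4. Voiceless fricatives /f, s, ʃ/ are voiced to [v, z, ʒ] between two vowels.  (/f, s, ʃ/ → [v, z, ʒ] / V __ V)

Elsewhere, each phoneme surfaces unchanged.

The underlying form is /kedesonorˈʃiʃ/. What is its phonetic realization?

/k/ (word-initial): before a front vowel, so rule 2 applies → [tʃ].
/e/ (between /k/ and /d/): rule 1 targets it, but not before a nasal consonant → unchanged [e].
Rule 3 applies to /d/ (between /e/ and /e/: between a vowel and a following unstressed vowel) → [ɾ].
/e/ (between /d/ and /s/) fails the environment for rule 1, so it stays [e].
/s/ — between /e/ and /o/, between two vowels — surfaces as [z] (rule 4).
/o/ meets the environment for rule 1 (before a nasal consonant) → [õ].
/o/ (between /n/ and /r/) fails the environment for rule 1, so it stays [o].
/ʃ/ (between /r/ and /i/) fails the environment for rule 4, so it stays [ʃ].
/i/ (between /ʃ/ and /ʃ/) fails the environment for rule 1, so it stays [i].
/ʃ/ — word-final; rule 4 does not apply here → [ʃ].

[tʃeɾezõnorˈʃiʃ]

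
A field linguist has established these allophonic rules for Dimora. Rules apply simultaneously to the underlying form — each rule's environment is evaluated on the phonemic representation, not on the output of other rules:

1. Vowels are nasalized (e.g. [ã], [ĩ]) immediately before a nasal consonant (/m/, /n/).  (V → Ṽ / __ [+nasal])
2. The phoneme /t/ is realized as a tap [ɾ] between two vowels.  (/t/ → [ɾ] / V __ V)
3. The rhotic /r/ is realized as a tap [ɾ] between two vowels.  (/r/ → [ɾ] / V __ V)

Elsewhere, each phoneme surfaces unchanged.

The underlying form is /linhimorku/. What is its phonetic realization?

[lĩnhĩmorku]

/l/ — not in any rule's target class → [l].
/i/ (between /l/ and /n/) occurs before a nasal consonant → [ĩ] by rule 1.
/n/ (between /i/ and /h/): no rule targets it → [n].
/h/ (between /n/ and /i/) is unaffected → [h].
/i/ meets the environment for rule 1 (before a nasal consonant) → [ĩ].
/m/ — not in any rule's target class → [m].
/o/ (between /m/ and /r/) is in the target of rule 1 but the environment (before a nasal consonant) is not met → [o].
/r/ (between /o/ and /k/) is in the target of rule 3 but the environment (between two vowels) is not met → [r].
/k/ (between /r/ and /u/): no rule targets it → [k].
/u/ — word-final; rule 1 does not apply here → [u].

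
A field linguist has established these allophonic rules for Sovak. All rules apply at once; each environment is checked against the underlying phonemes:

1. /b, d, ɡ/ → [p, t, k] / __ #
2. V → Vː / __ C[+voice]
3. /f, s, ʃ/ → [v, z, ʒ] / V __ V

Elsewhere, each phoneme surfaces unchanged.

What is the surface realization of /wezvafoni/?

/w/ stays [w].
/e/ meets the environment for rule 2 (before a voiced consonant) → [eː].
/z/ stays [z].
/v/ (between /z/ and /a/): no rule targets it → [v].
/a/ (between /v/ and /f/): rule 2 targets it, but not before a voiced consonant → unchanged [a].
Rule 3 applies to /f/ (between /a/ and /o/: between two vowels) → [v].
Rule 2 applies to /o/ (between /f/ and /n/: before a voiced consonant) → [oː].
/n/ (between /o/ and /i/) is unaffected → [n].
/i/ (word-final) is in the target of rule 2 but the environment (before a voiced consonant) is not met → [i].

[weːzvavoːni]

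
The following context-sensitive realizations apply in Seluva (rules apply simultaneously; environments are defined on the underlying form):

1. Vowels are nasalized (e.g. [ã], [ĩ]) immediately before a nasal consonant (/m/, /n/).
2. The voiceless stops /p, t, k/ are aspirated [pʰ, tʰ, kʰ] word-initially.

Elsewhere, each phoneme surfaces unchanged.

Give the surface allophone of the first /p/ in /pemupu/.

/p/ — word-initial, word-initially — surfaces as [pʰ] (rule 2).

[pʰ]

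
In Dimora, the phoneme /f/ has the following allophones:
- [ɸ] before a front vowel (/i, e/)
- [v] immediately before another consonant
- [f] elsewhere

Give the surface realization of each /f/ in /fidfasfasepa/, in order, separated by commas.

Occurrence 1 (position 1): before a front vowel (/i, e/) → [ɸ].
Occurrence 2 (position 4): no conditioning environment matches → elsewhere allophone [f].
Occurrence 3 (position 7): no conditioning environment matches → elsewhere allophone [f].

[ɸ], [f], [f]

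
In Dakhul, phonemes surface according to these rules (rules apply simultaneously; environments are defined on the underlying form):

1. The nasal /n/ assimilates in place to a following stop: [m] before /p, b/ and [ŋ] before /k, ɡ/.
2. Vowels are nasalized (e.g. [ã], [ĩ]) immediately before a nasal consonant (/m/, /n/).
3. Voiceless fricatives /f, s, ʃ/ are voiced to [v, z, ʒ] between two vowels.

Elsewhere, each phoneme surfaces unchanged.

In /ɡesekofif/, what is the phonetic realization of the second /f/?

[f]

/f/ — word-final; rule 3 does not apply here → [f].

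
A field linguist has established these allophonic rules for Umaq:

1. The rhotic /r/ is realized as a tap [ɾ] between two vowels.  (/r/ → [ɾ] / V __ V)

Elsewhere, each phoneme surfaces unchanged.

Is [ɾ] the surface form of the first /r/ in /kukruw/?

/r/ (between /k/ and /u/) is in the target of rule 1 but the environment (between two vowels) is not met → [r].
The actual realization is [r], not [ɾ].

No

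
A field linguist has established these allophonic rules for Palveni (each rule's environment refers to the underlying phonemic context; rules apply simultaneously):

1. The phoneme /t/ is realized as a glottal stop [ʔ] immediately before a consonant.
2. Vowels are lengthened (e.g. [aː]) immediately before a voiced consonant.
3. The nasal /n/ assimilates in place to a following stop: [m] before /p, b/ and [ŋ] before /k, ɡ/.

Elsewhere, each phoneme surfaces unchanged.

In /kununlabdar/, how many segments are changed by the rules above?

Segments that undergo a rule: /u/ → [uː] (rule 2); /u/ → [uː] (rule 2); /a/ → [aː] (rule 2); /a/ → [aː] (rule 2).
All other segments surface unchanged.

4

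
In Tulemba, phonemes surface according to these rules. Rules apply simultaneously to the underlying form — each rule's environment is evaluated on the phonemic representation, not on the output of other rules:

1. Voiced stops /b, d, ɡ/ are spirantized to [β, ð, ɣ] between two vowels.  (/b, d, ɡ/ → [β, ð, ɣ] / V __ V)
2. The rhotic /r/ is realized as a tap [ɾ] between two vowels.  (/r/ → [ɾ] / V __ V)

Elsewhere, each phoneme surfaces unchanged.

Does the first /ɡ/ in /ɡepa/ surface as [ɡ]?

Yes

/ɡ/ (word-initial) fails the environment for rule 1, so it stays [ɡ].
The actual realization is [ɡ], which matches [ɡ].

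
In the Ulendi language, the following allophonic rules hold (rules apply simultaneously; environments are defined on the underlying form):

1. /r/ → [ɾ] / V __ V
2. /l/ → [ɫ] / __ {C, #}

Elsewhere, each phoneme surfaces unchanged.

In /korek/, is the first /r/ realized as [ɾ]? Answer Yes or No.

Yes

/r/ (between /o/ and /e/) occurs between two vowels → [ɾ] by rule 1.
The actual realization is [ɾ], which matches [ɾ].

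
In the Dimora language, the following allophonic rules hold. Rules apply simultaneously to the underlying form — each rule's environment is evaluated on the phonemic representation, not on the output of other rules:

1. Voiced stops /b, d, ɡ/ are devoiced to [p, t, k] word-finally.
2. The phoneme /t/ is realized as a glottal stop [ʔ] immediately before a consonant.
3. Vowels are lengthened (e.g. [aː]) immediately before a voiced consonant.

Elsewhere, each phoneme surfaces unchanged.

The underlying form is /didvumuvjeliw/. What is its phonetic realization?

/d/ — word-initial; rule 1 does not apply here → [d].
/i/ — between /d/ and /d/, before a voiced consonant — surfaces as [iː] (rule 3).
/d/ (between /i/ and /v/): rule 1 targets it, but not word-finally → unchanged [d].
/v/ stays [v].
/u/ (between /v/ and /m/) occurs before a voiced consonant → [uː] by rule 3.
/m/ stays [m].
/u/ — between /m/ and /v/, before a voiced consonant — surfaces as [uː] (rule 3).
/v/ stays [v].
/j/ stays [j].
/e/ (between /j/ and /l/) occurs before a voiced consonant → [eː] by rule 3.
/l/ (between /e/ and /i/): no rule targets it → [l].
/i/ meets the environment for rule 3 (before a voiced consonant) → [iː].
/w/ (word-final): no rule targets it → [w].

[diːdvuːmuːvjeːliːw]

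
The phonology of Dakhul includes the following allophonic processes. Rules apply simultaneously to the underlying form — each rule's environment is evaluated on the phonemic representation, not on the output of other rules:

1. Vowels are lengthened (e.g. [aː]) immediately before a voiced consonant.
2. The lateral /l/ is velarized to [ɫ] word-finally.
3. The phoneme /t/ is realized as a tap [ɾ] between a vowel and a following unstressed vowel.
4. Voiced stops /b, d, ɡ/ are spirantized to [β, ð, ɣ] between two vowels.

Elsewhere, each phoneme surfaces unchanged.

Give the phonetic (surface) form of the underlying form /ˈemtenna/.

/e/ — word-initial, before a voiced consonant — surfaces as [eː] (rule 1).
/m/ — not in any rule's target class → [m].
/t/ (between /m/ and /e/): rule 3 targets it, but not between a vowel and a following unstressed vowel → unchanged [t].
/e/ (between /t/ and /n/): before a voiced consonant, so rule 1 applies → [eː].
/n/ (between /e/ and /n/) is unaffected → [n].
/n/ (between /n/ and /a/) is unaffected → [n].
/a/ (word-final): rule 1 targets it, but not before a voiced consonant → unchanged [a].

[ˈeːmteːnna]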